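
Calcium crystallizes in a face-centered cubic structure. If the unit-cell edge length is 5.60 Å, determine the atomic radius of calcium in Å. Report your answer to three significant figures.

In an FCC lattice, atoms touch along the face diagonal, so √2·a = 4r.
r = √2·a/4 = 1.4142 × 5.60 / 4 = 1.98 Å.

1.98 Å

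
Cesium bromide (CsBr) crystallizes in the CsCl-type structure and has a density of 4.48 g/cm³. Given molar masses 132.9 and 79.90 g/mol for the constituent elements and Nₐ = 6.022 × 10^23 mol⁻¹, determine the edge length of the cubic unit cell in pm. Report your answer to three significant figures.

429 pm

M(CsBr) = 212.8 g/mol; Z = 1 formula unit per cell.
a³ = Z·M/(N_A·ρ) = 1 × 212.8 / (6.022 × 10²³ × 4.48) = 7.888 × 10^-23 cm³, so a = 4.289 × 10^-8 cm = 429 pm.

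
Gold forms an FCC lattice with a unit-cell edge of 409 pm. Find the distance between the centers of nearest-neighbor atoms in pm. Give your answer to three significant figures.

289 pm

In an FCC structure, atoms touch along the face diagonal, so √2·a = 4r; the nearest-neighbor distance equals 2r = 0.7071·a.
d = 0.7071 × 409 = 289 pm.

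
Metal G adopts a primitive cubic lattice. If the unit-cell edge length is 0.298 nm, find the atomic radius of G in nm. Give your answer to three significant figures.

0.149 nm

In a simple cubic lattice, atoms touch along the cell edge, so a = 2r.
r = a/2 = 0.298/2 = 0.149 nm.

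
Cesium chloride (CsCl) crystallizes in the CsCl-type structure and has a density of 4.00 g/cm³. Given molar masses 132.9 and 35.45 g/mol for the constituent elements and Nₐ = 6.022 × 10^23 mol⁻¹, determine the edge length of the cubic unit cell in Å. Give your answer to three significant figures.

4.12 Å

M(CsCl) = 168.35 g/mol; Z = 1 formula unit per cell.
a³ = Z·M/(N_A·ρ) = 1 × 168.35 / (6.022 × 10²³ × 4.00) = 6.989 × 10^-23 cm³, so a = 4.119 × 10^-8 cm = 4.12 Å.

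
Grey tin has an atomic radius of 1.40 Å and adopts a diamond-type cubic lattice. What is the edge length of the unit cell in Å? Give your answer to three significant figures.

In a diamond cubic lattice, nearest neighbors lie along the body diagonal with √3·a = 8r.
a = 8r/√3 = 8 × 1.40 / 1.7321 = 6.47 Å.

6.47 Å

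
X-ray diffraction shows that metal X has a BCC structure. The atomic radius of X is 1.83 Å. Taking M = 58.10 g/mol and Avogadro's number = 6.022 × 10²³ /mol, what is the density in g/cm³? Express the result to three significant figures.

2.56 g/cm³

In a BCC lattice, atoms touch along the body diagonal, so √3·a = 4r, giving a = 4.226 Å = 4.226 × 10^-8 cm.
With Z = 2, ρ = Z·M/(N_A·a³) = 2 × 58.10 / (6.022 × 10²³ × 7.548 × 10^-23) = 2.556 g/cm³.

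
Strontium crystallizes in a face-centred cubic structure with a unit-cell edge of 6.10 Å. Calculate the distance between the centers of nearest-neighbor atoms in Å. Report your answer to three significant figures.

In an FCC structure, atoms touch along the face diagonal, so √2·a = 4r; the nearest-neighbor distance equals 2r = 0.7071·a.
d = 0.7071 × 6.10 = 4.31 Å.

4.31 Å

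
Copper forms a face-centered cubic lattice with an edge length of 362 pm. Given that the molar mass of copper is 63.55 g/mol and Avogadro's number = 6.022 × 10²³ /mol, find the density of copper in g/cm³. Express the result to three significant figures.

An FCC unit cell contains Z = 4 atoms.
Cell volume: a³ = (362 pm)³ = (3.620 × 10^-8 cm)³ = 4.744 × 10^-23 cm³.
ρ = Z·M/(N_A·a³) = 4 × 63.55 / (6.022 × 10²³ × 4.744 × 10^-23) = 8.898 g/cm³.

8.90 g/cm³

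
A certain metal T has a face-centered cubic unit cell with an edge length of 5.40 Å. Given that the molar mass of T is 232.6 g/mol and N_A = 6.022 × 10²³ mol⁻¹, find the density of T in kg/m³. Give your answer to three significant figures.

9810 kg/m³

An FCC unit cell contains Z = 4 atoms.
Cell volume: a³ = (5.40 Å)³ = (5.400 × 10^-8 cm)³ = 1.575 × 10^-22 cm³.
ρ = Z·M/(N_A·a³) = 4 × 232.6 / (6.022 × 10²³ × 1.575 × 10^-22) = 9.812 g/cm³ = 9810 kg/m³.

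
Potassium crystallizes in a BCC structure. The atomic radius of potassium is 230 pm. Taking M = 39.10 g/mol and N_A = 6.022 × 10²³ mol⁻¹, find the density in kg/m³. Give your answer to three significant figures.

In a BCC lattice, atoms touch along the body diagonal, so √3·a = 4r, giving a = 531.2 pm = 5.312 × 10^-8 cm.
With Z = 2, ρ = Z·M/(N_A·a³) = 2 × 39.10 / (6.022 × 10²³ × 1.499 × 10^-22) = 0.8665 g/cm³ = 867 kg/m³.

867 kg/m³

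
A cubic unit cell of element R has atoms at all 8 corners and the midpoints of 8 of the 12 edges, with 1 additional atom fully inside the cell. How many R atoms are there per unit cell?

Corner atoms are shared by 8 cells (1/8 each), edge atoms by 4 (1/4 each), interior atoms are unshared.
Net atoms = 8 × 1/8 + 8 × 1/4 + 1 = 1 + 2 + 1 = 4.

4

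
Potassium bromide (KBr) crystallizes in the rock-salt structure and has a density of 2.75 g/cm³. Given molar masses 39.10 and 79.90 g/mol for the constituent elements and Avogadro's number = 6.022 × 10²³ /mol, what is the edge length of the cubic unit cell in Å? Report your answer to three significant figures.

M(KBr) = 119.0 g/mol; Z = 4 formula units per cell.
a³ = Z·M/(N_A·ρ) = 4 × 119.0 / (6.022 × 10²³ × 2.75) = 2.874 × 10^-22 cm³, so a = 6.600 × 10^-8 cm = 6.60 Å.

6.60 Å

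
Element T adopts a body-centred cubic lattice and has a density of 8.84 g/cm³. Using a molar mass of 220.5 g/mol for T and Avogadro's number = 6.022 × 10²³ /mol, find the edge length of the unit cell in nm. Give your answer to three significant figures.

0.436 nm

With Z = 2 atoms per BCC cell, a³ = Z·M/(N_A·ρ) = 2 × 220.5 / (6.022 × 10²³ × 8.840 g/cm³) = 8.284 × 10^-23 cm³.
a = (8.284 × 10^-23)^(1/3) = 4.359 × 10^-8 cm = 0.436 nm.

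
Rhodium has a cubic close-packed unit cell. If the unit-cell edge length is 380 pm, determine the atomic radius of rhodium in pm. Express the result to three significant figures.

134 pm

In an FCC lattice, atoms touch along the face diagonal, so √2·a = 4r.
r = √2·a/4 = 1.4142 × 380 / 4 = 134 pm.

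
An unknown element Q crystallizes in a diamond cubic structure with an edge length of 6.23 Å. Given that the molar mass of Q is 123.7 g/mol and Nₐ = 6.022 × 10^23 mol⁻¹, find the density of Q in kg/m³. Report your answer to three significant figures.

6800 kg/m³

A diamond cubic unit cell contains Z = 8 atoms.
Cell volume: a³ = (6.23 Å)³ = (6.230 × 10^-8 cm)³ = 2.418 × 10^-22 cm³.
ρ = Z·M/(N_A·a³) = 8 × 123.7 / (6.022 × 10²³ × 2.418 × 10^-22) = 6.796 g/cm³ = 6800 kg/m³.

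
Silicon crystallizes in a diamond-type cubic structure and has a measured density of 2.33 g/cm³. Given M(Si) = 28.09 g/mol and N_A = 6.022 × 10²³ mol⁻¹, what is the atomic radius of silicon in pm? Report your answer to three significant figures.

118 pm

For a diamond cubic cell (Z = 8), a³ = Z·M/(N_A·ρ) = 8 × 28.09 / (6.022 × 10²³ × 2.330) = 1.602 × 10^-22 cm³, so a = 5.431 × 10^-8 cm = 543.1 pm.
Nearest neighbors lie along the body diagonal with √3·a = 8r, so r = 0.2165 × a = 118 pm.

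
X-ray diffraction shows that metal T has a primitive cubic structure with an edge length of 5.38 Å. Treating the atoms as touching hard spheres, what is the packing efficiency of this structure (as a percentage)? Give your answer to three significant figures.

52.4%

In a simple cubic lattice atoms touch along the cell edge, so a = 2r, so r = 0.5000a = 2.690 Å.
Packing fraction = Z·(4/3)πr³ / a³ = 1 × (4/3)π × (2.690)³ / (5.38)³ = 0.5236 = 52.4%.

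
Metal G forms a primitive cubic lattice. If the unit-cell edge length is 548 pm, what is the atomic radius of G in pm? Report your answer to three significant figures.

In a simple cubic lattice, atoms touch along the cell edge, so a = 2r.
r = a/2 = 548/2 = 274 pm.

274 pm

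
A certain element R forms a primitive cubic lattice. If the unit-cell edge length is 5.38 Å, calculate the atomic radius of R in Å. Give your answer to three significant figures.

2.69 Å

In a simple cubic lattice, atoms touch along the cell edge, so a = 2r.
r = a/2 = 5.38/2 = 2.69 Å.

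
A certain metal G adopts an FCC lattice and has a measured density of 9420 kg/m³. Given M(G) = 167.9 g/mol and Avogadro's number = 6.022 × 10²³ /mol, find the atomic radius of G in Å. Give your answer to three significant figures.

1.74 Å

For an FCC cell (Z = 4), a³ = Z·M/(N_A·ρ) = 4 × 167.9 / (6.022 × 10²³ × 9.420) = 1.184 × 10^-22 cm³, so a = 4.910 × 10^-8 cm = 4.910 Å.
Atoms touch along the face diagonal, so √2·a = 4r, so r = 0.3536 × a = 1.74 Å.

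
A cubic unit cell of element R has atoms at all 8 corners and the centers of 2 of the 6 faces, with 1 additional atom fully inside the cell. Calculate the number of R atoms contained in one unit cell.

3

Corner atoms are shared by 8 cells (1/8 each), face atoms by 2 (1/2 each), interior atoms are unshared.
Net atoms = 8 × 1/8 + 2 × 1/2 + 1 = 1 + 1 + 1 = 3.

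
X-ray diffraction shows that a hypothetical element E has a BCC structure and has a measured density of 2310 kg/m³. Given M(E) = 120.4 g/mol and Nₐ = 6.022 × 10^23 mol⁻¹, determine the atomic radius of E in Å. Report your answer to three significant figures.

2.41 Å

For a BCC cell (Z = 2), a³ = Z·M/(N_A·ρ) = 2 × 120.4 / (6.022 × 10²³ × 2.310) = 1.731 × 10^-22 cm³, so a = 5.573 × 10^-8 cm = 5.573 Å.
Atoms touch along the body diagonal, so √3·a = 4r, so r = 0.4330 × a = 2.41 Å.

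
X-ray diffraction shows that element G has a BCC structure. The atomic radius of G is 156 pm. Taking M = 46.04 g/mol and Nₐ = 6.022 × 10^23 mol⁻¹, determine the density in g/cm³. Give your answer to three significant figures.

In a BCC lattice, atoms touch along the body diagonal, so √3·a = 4r, giving a = 360.3 pm = 3.603 × 10^-8 cm.
With Z = 2, ρ = Z·M/(N_A·a³) = 2 × 46.04 / (6.022 × 10²³ × 4.676 × 10^-23) = 3.270 g/cm³.

3.27 g/cm³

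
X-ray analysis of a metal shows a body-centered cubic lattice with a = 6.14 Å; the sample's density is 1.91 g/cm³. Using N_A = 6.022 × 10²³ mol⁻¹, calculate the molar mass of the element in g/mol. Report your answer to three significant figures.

A BCC cell has Z = 2 atoms; a = 6.140 × 10^-8 cm.
M = ρ·N_A·a³/Z = 1.91 × 6.022 × 10²³ × 2.315 × 10^-22 / 2 = 133 g/mol.

133 g/mol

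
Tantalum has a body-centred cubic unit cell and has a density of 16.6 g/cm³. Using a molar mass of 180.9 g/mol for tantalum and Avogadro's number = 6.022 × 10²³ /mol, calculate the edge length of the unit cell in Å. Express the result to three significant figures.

With Z = 2 atoms per BCC cell, a³ = Z·M/(N_A·ρ) = 2 × 180.9 / (6.022 × 10²³ × 16.60 g/cm³) = 3.619 × 10^-23 cm³.
a = (3.619 × 10^-23)^(1/3) = 3.308 × 10^-8 cm = 3.31 Å.

3.31 Å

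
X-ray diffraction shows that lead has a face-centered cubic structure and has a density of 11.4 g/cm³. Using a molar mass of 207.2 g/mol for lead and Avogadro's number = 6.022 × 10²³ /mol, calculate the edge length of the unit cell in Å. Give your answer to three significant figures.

4.94 Å

With Z = 4 atoms per FCC cell, a³ = Z·M/(N_A·ρ) = 4 × 207.2 / (6.022 × 10²³ × 11.40 g/cm³) = 1.207 × 10^-22 cm³.
a = (1.207 × 10^-22)^(1/3) = 4.942 × 10^-8 cm = 4.94 Å.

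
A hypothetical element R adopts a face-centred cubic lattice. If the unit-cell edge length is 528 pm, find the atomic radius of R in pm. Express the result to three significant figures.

In an FCC lattice, atoms touch along the face diagonal, so √2·a = 4r.
r = √2·a/4 = 1.4142 × 528 / 4 = 187 pm.

187 pm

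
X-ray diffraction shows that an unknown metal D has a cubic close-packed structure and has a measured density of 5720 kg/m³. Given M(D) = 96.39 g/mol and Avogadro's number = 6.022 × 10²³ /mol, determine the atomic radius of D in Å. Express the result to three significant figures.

1.70 Å

For an FCC cell (Z = 4), a³ = Z·M/(N_A·ρ) = 4 × 96.39 / (6.022 × 10²³ × 5.720) = 1.119 × 10^-22 cm³, so a = 4.819 × 10^-8 cm = 4.819 Å.
Atoms touch along the face diagonal, so √2·a = 4r, so r = 0.3536 × a = 1.70 Å.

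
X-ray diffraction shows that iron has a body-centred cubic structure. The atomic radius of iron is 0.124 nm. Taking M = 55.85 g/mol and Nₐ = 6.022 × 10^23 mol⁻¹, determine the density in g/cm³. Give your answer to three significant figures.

7.90 g/cm³

In a BCC lattice, atoms touch along the body diagonal, so √3·a = 4r, giving a = 0.2864 nm = 2.864 × 10^-8 cm.
With Z = 2, ρ = Z·M/(N_A·a³) = 2 × 55.85 / (6.022 × 10²³ × 2.348 × 10^-23) = 7.899 g/cm³.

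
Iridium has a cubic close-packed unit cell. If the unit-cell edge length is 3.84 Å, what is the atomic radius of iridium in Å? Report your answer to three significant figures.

1.36 Å

In an FCC lattice, atoms touch along the face diagonal, so √2·a = 4r.
r = √2·a/4 = 1.4142 × 3.84 / 4 = 1.36 Å.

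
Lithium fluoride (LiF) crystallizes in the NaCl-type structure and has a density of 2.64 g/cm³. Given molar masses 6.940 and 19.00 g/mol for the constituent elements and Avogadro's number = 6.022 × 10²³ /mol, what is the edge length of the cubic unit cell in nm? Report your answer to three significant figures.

M(LiF) = 25.94 g/mol; Z = 4 formula units per cell.
a³ = Z·M/(N_A·ρ) = 4 × 25.94 / (6.022 × 10²³ × 2.64) = 6.527 × 10^-23 cm³, so a = 4.026 × 10^-8 cm = 0.403 nm.

0.403 nm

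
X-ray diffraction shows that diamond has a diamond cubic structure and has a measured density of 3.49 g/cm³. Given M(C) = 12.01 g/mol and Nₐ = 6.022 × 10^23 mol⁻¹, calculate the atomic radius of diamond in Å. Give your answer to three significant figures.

For a diamond cubic cell (Z = 8), a³ = Z·M/(N_A·ρ) = 8 × 12.01 / (6.022 × 10²³ × 3.490) = 4.572 × 10^-23 cm³, so a = 3.576 × 10^-8 cm = 3.576 Å.
Nearest neighbors lie along the body diagonal with √3·a = 8r, so r = 0.2165 × a = 0.774 Å.

0.774 Å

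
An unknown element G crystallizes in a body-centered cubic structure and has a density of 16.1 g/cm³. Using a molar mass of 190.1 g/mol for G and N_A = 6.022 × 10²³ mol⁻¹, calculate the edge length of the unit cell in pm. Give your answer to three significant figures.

With Z = 2 atoms per BCC cell, a³ = Z·M/(N_A·ρ) = 2 × 190.1 / (6.022 × 10²³ × 16.10 g/cm³) = 3.921 × 10^-23 cm³.
a = (3.921 × 10^-23)^(1/3) = 3.397 × 10^-8 cm = 340 pm.

340 pm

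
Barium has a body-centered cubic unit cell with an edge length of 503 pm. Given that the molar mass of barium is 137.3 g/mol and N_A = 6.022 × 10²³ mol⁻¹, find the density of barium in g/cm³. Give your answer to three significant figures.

3.58 g/cm³

A BCC unit cell contains Z = 2 atoms.
Cell volume: a³ = (503 pm)³ = (5.030 × 10^-8 cm)³ = 1.273 × 10^-22 cm³.
ρ = Z·M/(N_A·a³) = 2 × 137.3 / (6.022 × 10²³ × 1.273 × 10^-22) = 3.583 g/cm³.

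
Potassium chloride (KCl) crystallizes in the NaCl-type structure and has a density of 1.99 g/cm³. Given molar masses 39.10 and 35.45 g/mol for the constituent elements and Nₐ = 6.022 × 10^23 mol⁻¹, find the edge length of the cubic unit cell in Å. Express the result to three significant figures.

6.29 Å

M(KCl) = 74.55 g/mol; Z = 4 formula units per cell.
a³ = Z·M/(N_A·ρ) = 4 × 74.55 / (6.022 × 10²³ × 1.99) = 2.488 × 10^-22 cm³, so a = 6.290 × 10^-8 cm = 6.29 Å.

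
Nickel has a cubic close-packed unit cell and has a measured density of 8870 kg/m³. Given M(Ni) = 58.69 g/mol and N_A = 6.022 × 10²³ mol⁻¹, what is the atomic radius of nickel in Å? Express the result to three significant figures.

1.25 Å

For an FCC cell (Z = 4), a³ = Z·M/(N_A·ρ) = 4 × 58.69 / (6.022 × 10²³ × 8.870) = 4.395 × 10^-23 cm³, so a = 3.529 × 10^-8 cm = 3.529 Å.
Atoms touch along the face diagonal, so √2·a = 4r, so r = 0.3536 × a = 1.25 Å.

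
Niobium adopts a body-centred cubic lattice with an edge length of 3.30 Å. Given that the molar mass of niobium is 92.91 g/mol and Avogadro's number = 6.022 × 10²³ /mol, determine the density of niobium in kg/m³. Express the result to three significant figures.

A BCC unit cell contains Z = 2 atoms.
Cell volume: a³ = (3.30 Å)³ = (3.300 × 10^-8 cm)³ = 3.594 × 10^-23 cm³.
ρ = Z·M/(N_A·a³) = 2 × 92.91 / (6.022 × 10²³ × 3.594 × 10^-23) = 8.586 g/cm³ = 8590 kg/m³.

8590 kg/m³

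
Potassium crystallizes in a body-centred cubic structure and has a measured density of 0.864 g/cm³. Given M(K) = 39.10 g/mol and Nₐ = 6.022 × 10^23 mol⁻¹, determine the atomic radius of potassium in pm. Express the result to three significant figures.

230 pm

For a BCC cell (Z = 2), a³ = Z·M/(N_A·ρ) = 2 × 39.10 / (6.022 × 10²³ × 0.8640) = 1.503 × 10^-22 cm³, so a = 5.317 × 10^-8 cm = 531.7 pm.
Atoms touch along the body diagonal, so √3·a = 4r, so r = 0.4330 × a = 230 pm.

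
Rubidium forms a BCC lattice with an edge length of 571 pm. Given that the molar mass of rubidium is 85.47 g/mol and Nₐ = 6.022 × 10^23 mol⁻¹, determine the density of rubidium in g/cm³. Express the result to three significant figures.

1.52 g/cm³

A BCC unit cell contains Z = 2 atoms.
Cell volume: a³ = (571 pm)³ = (5.710 × 10^-8 cm)³ = 1.862 × 10^-22 cm³.
ρ = Z·M/(N_A·a³) = 2 × 85.47 / (6.022 × 10²³ × 1.862 × 10^-22) = 1.525 g/cm³.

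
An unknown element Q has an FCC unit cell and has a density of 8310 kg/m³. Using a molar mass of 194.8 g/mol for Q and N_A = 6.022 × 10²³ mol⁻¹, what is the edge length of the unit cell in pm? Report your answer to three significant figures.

538 pm

With Z = 4 atoms per FCC cell, a³ = Z·M/(N_A·ρ) = 4 × 194.8 / (6.022 × 10²³ × 8.310 g/cm³) = 1.557 × 10^-22 cm³.
a = (1.557 × 10^-22)^(1/3) = 5.380 × 10^-8 cm = 538 pm.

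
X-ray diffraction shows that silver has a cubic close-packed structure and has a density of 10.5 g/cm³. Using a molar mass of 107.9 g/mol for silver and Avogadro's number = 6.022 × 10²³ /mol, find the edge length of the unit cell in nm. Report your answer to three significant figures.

With Z = 4 atoms per FCC cell, a³ = Z·M/(N_A·ρ) = 4 × 107.9 / (6.022 × 10²³ × 10.50 g/cm³) = 6.826 × 10^-23 cm³.
a = (6.826 × 10^-23)^(1/3) = 4.087 × 10^-8 cm = 0.409 nm.

0.409 nm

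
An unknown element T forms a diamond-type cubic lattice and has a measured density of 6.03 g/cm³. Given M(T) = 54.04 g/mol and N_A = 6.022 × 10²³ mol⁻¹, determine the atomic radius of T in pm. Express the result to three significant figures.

For a diamond cubic cell (Z = 8), a³ = Z·M/(N_A·ρ) = 8 × 54.04 / (6.022 × 10²³ × 6.030) = 1.191 × 10^-22 cm³, so a = 4.919 × 10^-8 cm = 491.9 pm.
Nearest neighbors lie along the body diagonal with √3·a = 8r, so r = 0.2165 × a = 107 pm.

107 pm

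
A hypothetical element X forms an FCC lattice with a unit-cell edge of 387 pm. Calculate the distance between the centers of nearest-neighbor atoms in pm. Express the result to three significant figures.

In an FCC structure, atoms touch along the face diagonal, so √2·a = 4r; the nearest-neighbor distance equals 2r = 0.7071·a.
d = 0.7071 × 387 = 274 pm.

274 pm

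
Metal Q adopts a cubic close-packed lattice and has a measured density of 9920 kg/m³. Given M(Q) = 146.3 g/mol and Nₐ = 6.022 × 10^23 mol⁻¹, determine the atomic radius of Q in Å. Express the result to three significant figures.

1.63 Å

For an FCC cell (Z = 4), a³ = Z·M/(N_A·ρ) = 4 × 146.3 / (6.022 × 10²³ × 9.920) = 9.796 × 10^-23 cm³, so a = 4.610 × 10^-8 cm = 4.610 Å.
Atoms touch along the face diagonal, so √2·a = 4r, so r = 0.3536 × a = 1.63 Å.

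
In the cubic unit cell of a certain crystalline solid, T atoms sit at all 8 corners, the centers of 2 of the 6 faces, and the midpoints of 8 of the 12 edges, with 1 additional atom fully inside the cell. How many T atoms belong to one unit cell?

5

Corner atoms are shared by 8 cells (1/8 each), face atoms by 2 (1/2 each), edge atoms by 4 (1/4 each), interior atoms are unshared.
Net atoms = 8 × 1/8 + 2 × 1/2 + 8 × 1/4 + 1 = 1 + 1 + 2 + 1 = 5.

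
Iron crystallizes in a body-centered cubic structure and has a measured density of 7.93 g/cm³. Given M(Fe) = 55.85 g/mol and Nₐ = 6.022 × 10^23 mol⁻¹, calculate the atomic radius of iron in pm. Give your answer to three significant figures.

124 pm

For a BCC cell (Z = 2), a³ = Z·M/(N_A·ρ) = 2 × 55.85 / (6.022 × 10²³ × 7.930) = 2.339 × 10^-23 cm³, so a = 2.860 × 10^-8 cm = 286.0 pm.
Atoms touch along the body diagonal, so √3·a = 4r, so r = 0.4330 × a = 124 pm.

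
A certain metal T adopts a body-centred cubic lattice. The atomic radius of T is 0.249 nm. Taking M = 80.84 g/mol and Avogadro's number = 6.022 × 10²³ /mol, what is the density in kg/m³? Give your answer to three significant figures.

1410 kg/m³

In a BCC lattice, atoms touch along the body diagonal, so √3·a = 4r, giving a = 0.5750 nm = 5.750 × 10^-8 cm.
With Z = 2, ρ = Z·M/(N_A·a³) = 2 × 80.84 / (6.022 × 10²³ × 1.901 × 10^-22) = 1.412 g/cm³ = 1410 kg/m³.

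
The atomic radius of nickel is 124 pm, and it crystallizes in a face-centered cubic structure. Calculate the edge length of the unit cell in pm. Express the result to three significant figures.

In an FCC lattice, atoms touch along the face diagonal, so √2·a = 4r.
a = 4r/√2 = 4 × 124 / 1.4142 = 351 pm.

351 pm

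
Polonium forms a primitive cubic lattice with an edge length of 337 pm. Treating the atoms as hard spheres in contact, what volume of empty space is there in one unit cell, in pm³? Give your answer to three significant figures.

1.82 × 10^7 pm³

In a simple cubic lattice atoms touch along the cell edge, so a = 2r, so r = 0.5000a = 168.5 pm.
V_cell = a³ = 3.827 × 10^7 pm³; V_atoms = 1 × (4/3)πr³ = 2.004 × 10^7 pm³.
Empty space = 3.827 × 10^7 − 2.004 × 10^7 = 1.82 × 10^7 pm³.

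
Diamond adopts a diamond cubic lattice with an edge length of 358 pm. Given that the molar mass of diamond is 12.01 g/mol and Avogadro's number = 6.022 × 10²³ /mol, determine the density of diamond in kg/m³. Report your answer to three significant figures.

3480 kg/m³

A diamond cubic unit cell contains Z = 8 atoms.
Cell volume: a³ = (358 pm)³ = (3.580 × 10^-8 cm)³ = 4.588 × 10^-23 cm³.
ρ = Z·M/(N_A·a³) = 8 × 12.01 / (6.022 × 10²³ × 4.588 × 10^-23) = 3.477 g/cm³ = 3480 kg/m³.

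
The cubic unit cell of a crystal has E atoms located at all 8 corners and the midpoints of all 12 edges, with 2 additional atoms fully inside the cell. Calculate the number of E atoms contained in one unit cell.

Corner atoms are shared by 8 cells (1/8 each), edge atoms by 4 (1/4 each), interior atoms are unshared.
Net atoms = 8 × 1/8 + 12 × 1/4 + 2 = 1 + 3 + 2 = 6.

6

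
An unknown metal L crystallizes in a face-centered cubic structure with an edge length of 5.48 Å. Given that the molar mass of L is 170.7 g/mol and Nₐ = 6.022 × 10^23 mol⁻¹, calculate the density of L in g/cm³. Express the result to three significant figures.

6.89 g/cm³

An FCC unit cell contains Z = 4 atoms.
Cell volume: a³ = (5.48 Å)³ = (5.480 × 10^-8 cm)³ = 1.646 × 10^-22 cm³.
ρ = Z·M/(N_A·a³) = 4 × 170.7 / (6.022 × 10²³ × 1.646 × 10^-22) = 6.890 g/cm³.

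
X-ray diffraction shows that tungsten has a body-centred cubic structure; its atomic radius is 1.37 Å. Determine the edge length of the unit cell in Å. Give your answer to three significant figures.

3.16 Å

In a BCC lattice, atoms touch along the body diagonal, so √3·a = 4r.
a = 4r/√3 = 4 × 1.37 / 1.7321 = 3.16 Å.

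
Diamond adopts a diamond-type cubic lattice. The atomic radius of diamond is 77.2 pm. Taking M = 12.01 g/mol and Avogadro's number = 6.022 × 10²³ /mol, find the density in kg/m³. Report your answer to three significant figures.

3520 kg/m³

In a diamond cubic lattice, nearest neighbors lie along the body diagonal with √3·a = 8r, giving a = 356.6 pm = 3.566 × 10^-8 cm.
With Z = 8, ρ = Z·M/(N_A·a³) = 8 × 12.01 / (6.022 × 10²³ × 4.534 × 10^-23) = 3.519 g/cm³ = 3520 kg/m³.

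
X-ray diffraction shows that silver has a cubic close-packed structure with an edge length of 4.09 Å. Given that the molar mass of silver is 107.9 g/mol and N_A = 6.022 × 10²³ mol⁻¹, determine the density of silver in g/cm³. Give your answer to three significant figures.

An FCC unit cell contains Z = 4 atoms.
Cell volume: a³ = (4.09 Å)³ = (4.090 × 10^-8 cm)³ = 6.842 × 10^-23 cm³.
ρ = Z·M/(N_A·a³) = 4 × 107.9 / (6.022 × 10²³ × 6.842 × 10^-23) = 10.48 g/cm³.

10.5 g/cm³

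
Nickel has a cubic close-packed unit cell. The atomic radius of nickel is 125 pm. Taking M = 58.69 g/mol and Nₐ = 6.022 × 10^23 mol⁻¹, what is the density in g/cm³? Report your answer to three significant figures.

8.82 g/cm³

In an FCC lattice, atoms touch along the face diagonal, so √2·a = 4r, giving a = 353.6 pm = 3.536 × 10^-8 cm.
With Z = 4, ρ = Z·M/(N_A·a³) = 4 × 58.69 / (6.022 × 10²³ × 4.419 × 10^-23) = 8.821 g/cm³.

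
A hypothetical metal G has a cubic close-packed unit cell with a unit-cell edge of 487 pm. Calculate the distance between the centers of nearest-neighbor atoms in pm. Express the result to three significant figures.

In an FCC structure, atoms touch along the face diagonal, so √2·a = 4r; the nearest-neighbor distance equals 2r = 0.7071·a.
d = 0.7071 × 487 = 344 pm.

344 pm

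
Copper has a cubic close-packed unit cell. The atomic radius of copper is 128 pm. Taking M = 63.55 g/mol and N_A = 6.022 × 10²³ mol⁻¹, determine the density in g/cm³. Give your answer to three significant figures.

In an FCC lattice, atoms touch along the face diagonal, so √2·a = 4r, giving a = 362.0 pm = 3.620 × 10^-8 cm.
With Z = 4, ρ = Z·M/(N_A·a³) = 4 × 63.55 / (6.022 × 10²³ × 4.745 × 10^-23) = 8.895 g/cm³.

8.90 g/cm³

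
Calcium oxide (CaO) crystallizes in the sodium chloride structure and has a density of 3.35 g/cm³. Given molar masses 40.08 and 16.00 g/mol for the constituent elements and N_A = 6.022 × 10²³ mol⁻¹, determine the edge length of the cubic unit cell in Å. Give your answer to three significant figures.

4.81 Å

M(CaO) = 56.08 g/mol; Z = 4 formula units per cell.
a³ = Z·M/(N_A·ρ) = 4 × 56.08 / (6.022 × 10²³ × 3.35) = 1.112 × 10^-22 cm³, so a = 4.809 × 10^-8 cm = 4.81 Å.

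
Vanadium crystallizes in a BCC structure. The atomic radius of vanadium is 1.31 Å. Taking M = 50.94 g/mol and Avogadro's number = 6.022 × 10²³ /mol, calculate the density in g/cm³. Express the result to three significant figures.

In a BCC lattice, atoms touch along the body diagonal, so √3·a = 4r, giving a = 3.025 Å = 3.025 × 10^-8 cm.
With Z = 2, ρ = Z·M/(N_A·a³) = 2 × 50.94 / (6.022 × 10²³ × 2.769 × 10^-23) = 6.110 g/cm³.

6.11 g/cm³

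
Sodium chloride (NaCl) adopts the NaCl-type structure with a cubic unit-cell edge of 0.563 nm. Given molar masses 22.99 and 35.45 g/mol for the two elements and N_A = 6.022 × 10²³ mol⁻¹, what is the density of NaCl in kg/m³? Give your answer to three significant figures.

2180 kg/m³

The NaCl-type structure contains Z = 4 formula units per cell; M(NaCl) = 22.99 + 35.45 = 58.44 g/mol.
a³ = (5.630 × 10^-8 cm)³ = 1.785 × 10^-22 cm³.
ρ = 4 × 58.44 / (6.022 × 10²³ × 1.785 × 10^-22) = 2.175 g/cm³ = 2180 kg/m³.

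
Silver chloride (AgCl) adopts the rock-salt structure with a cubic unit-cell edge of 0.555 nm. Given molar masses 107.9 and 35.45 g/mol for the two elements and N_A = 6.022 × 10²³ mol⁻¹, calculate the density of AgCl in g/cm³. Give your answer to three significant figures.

The rock-salt structure contains Z = 4 formula units per cell; M(AgCl) = 107.9 + 35.45 = 143.35 g/mol.
a³ = (5.550 × 10^-8 cm)³ = 1.710 × 10^-22 cm³.
ρ = 4 × 143.35 / (6.022 × 10²³ × 1.710 × 10^-22) = 5.570 g/cm³.

5.57 g/cm³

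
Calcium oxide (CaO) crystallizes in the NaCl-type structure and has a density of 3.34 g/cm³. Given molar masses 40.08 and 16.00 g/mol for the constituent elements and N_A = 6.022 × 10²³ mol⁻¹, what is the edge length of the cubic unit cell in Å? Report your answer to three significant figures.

M(CaO) = 56.08 g/mol; Z = 4 formula units per cell.
a³ = Z·M/(N_A·ρ) = 4 × 56.08 / (6.022 × 10²³ × 3.34) = 1.115 × 10^-22 cm³, so a = 4.813 × 10^-8 cm = 4.81 Å.

4.81 Å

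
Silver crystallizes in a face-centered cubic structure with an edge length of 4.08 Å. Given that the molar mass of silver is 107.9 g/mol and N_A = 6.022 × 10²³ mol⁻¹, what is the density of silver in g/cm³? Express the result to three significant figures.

10.6 g/cm³

An FCC unit cell contains Z = 4 atoms.
Cell volume: a³ = (4.08 Å)³ = (4.080 × 10^-8 cm)³ = 6.792 × 10^-23 cm³.
ρ = Z·M/(N_A·a³) = 4 × 107.9 / (6.022 × 10²³ × 6.792 × 10^-23) = 10.55 g/cm³.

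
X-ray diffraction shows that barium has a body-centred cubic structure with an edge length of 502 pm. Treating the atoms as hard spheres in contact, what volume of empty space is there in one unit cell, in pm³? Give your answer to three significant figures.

In a BCC lattice atoms touch along the body diagonal, so √3·a = 4r, so r = 0.4330a = 217.4 pm.
V_cell = a³ = 1.265 × 10^8 pm³; V_atoms = 2 × (4/3)πr³ = 8.605 × 10^7 pm³.
Empty space = 1.265 × 10^8 − 8.605 × 10^7 = 4.05 × 10^7 pm³.

4.05 × 10^7 pm³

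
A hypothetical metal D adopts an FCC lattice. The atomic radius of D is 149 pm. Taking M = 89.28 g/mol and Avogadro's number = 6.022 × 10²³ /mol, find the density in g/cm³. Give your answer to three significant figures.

In an FCC lattice, atoms touch along the face diagonal, so √2·a = 4r, giving a = 421.4 pm = 4.214 × 10^-8 cm.
With Z = 4, ρ = Z·M/(N_A·a³) = 4 × 89.28 / (6.022 × 10²³ × 7.485 × 10^-23) = 7.923 g/cm³.

7.92 g/cm³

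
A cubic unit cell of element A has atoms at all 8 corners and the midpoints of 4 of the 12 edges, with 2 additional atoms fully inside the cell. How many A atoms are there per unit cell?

4

Corner atoms are shared by 8 cells (1/8 each), edge atoms by 4 (1/4 each), interior atoms are unshared.
Net atoms = 8 × 1/8 + 4 × 1/4 + 2 = 1 + 1 + 2 = 4.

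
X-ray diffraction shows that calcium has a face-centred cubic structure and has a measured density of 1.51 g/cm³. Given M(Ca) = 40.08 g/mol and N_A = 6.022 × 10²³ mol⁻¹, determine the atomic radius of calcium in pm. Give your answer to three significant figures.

198 pm

For an FCC cell (Z = 4), a³ = Z·M/(N_A·ρ) = 4 × 40.08 / (6.022 × 10²³ × 1.510) = 1.763 × 10^-22 cm³, so a = 5.607 × 10^-8 cm = 560.7 pm.
Atoms touch along the face diagonal, so √2·a = 4r, so r = 0.3536 × a = 198 pm.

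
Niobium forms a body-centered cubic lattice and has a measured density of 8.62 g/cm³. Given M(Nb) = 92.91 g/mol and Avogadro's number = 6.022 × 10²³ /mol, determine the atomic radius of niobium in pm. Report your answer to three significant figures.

For a BCC cell (Z = 2), a³ = Z·M/(N_A·ρ) = 2 × 92.91 / (6.022 × 10²³ × 8.620) = 3.580 × 10^-23 cm³, so a = 3.296 × 10^-8 cm = 329.6 pm.
Atoms touch along the body diagonal, so √3·a = 4r, so r = 0.4330 × a = 143 pm.

143 pm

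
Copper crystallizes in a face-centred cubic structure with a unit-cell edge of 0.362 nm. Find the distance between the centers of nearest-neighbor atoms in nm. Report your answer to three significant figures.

In an FCC structure, atoms touch along the face diagonal, so √2·a = 4r; the nearest-neighbor distance equals 2r = 0.7071·a.
d = 0.7071 × 0.362 = 0.256 nm.

0.256 nm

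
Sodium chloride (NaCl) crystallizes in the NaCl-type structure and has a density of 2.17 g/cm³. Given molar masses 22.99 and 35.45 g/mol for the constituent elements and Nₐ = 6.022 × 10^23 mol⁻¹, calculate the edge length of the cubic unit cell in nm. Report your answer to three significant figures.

0.563 nm

M(NaCl) = 58.44 g/mol; Z = 4 formula units per cell.
a³ = Z·M/(N_A·ρ) = 4 × 58.44 / (6.022 × 10²³ × 2.17) = 1.789 × 10^-22 cm³, so a = 5.635 × 10^-8 cm = 0.563 nm.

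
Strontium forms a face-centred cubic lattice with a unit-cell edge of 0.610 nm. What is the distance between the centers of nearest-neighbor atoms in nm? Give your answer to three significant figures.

In an FCC structure, atoms touch along the face diagonal, so √2·a = 4r; the nearest-neighbor distance equals 2r = 0.7071·a.
d = 0.7071 × 0.610 = 0.431 nm.

0.431 nm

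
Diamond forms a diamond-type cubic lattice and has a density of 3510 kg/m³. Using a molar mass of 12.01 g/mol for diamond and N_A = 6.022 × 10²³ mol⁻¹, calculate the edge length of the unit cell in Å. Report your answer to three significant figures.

With Z = 8 atoms per diamond cubic cell, a³ = Z·M/(N_A·ρ) = 8 × 12.01 / (6.022 × 10²³ × 3.510 g/cm³) = 4.546 × 10^-23 cm³.
a = (4.546 × 10^-23)^(1/3) = 3.569 × 10^-8 cm = 3.57 Å.

3.57 Å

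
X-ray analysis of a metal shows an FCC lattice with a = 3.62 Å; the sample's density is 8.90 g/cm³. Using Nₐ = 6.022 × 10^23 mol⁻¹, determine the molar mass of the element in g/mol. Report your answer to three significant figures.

An FCC cell has Z = 4 atoms; a = 3.620 × 10^-8 cm.
M = ρ·N_A·a³/Z = 8.90 × 6.022 × 10²³ × 4.744 × 10^-23 / 4 = 63.6 g/mol.

63.6 g/mol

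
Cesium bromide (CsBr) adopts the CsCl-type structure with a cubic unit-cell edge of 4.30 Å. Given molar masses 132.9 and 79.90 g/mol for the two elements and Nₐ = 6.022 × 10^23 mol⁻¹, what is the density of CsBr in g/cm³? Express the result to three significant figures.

4.44 g/cm³

The CsCl-type structure contains Z = 1 formula unit per cell; M(CsBr) = 132.9 + 79.90 = 212.8 g/mol.
a³ = (4.300 × 10^-8 cm)³ = 7.951 × 10^-23 cm³.
ρ = 1 × 212.8 / (6.022 × 10²³ × 7.951 × 10^-23) = 4.445 g/cm³.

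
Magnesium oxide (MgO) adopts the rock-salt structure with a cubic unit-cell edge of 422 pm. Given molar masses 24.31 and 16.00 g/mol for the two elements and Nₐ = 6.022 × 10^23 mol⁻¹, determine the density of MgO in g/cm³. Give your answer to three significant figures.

The rock-salt structure contains Z = 4 formula units per cell; M(MgO) = 24.31 + 16.00 = 40.31 g/mol.
a³ = (4.220 × 10^-8 cm)³ = 7.515 × 10^-23 cm³.
ρ = 4 × 40.31 / (6.022 × 10²³ × 7.515 × 10^-23) = 3.563 g/cm³.

3.56 g/cm³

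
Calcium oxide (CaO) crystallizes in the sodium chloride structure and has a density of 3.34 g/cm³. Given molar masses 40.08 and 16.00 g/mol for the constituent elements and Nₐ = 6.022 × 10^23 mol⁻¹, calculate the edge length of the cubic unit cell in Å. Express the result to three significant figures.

4.81 Å

M(CaO) = 56.08 g/mol; Z = 4 formula units per cell.
a³ = Z·M/(N_A·ρ) = 4 × 56.08 / (6.022 × 10²³ × 3.34) = 1.115 × 10^-22 cm³, so a = 4.813 × 10^-8 cm = 4.81 Å.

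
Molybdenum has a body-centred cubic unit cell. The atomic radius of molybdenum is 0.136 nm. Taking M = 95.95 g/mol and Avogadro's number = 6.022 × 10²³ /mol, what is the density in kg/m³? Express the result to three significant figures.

10300 kg/m³

In a BCC lattice, atoms touch along the body diagonal, so √3·a = 4r, giving a = 0.3141 nm = 3.141 × 10^-8 cm.
With Z = 2, ρ = Z·M/(N_A·a³) = 2 × 95.95 / (6.022 × 10²³ × 3.098 × 10^-23) = 10.29 g/cm³ = 10300 kg/m³.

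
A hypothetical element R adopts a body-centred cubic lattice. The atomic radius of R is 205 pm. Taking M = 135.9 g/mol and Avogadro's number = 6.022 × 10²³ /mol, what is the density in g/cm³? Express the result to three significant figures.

4.25 g/cm³

In a BCC lattice, atoms touch along the body diagonal, so √3·a = 4r, giving a = 473.4 pm = 4.734 × 10^-8 cm.
With Z = 2, ρ = Z·M/(N_A·a³) = 2 × 135.9 / (6.022 × 10²³ × 1.061 × 10^-22) = 4.254 g/cm³.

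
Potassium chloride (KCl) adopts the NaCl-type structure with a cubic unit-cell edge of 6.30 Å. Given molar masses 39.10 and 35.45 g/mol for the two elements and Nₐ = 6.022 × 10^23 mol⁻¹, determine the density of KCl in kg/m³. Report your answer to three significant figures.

1980 kg/m³

The NaCl-type structure contains Z = 4 formula units per cell; M(KCl) = 39.10 + 35.45 = 74.55 g/mol.
a³ = (6.300 × 10^-8 cm)³ = 2.500 × 10^-22 cm³.
ρ = 4 × 74.55 / (6.022 × 10²³ × 2.500 × 10^-22) = 1.980 g/cm³ = 1980 kg/m³.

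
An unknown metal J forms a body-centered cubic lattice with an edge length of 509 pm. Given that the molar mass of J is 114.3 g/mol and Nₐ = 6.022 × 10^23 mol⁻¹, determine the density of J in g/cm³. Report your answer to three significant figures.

A BCC unit cell contains Z = 2 atoms.
Cell volume: a³ = (509 pm)³ = (5.090 × 10^-8 cm)³ = 1.319 × 10^-22 cm³.
ρ = Z·M/(N_A·a³) = 2 × 114.3 / (6.022 × 10²³ × 1.319 × 10^-22) = 2.879 g/cm³.

2.88 g/cm³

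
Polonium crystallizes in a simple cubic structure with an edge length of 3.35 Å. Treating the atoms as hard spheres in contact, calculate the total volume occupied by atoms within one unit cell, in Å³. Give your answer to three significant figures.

In a simple cubic lattice atoms touch along the cell edge, so a = 2r, so r = 0.5000a = 1.675 Å.
V_atoms = Z × (4/3)πr³ = 1 × (4/3)π × (1.675)³ = 19.7 Å³.

19.7 Å³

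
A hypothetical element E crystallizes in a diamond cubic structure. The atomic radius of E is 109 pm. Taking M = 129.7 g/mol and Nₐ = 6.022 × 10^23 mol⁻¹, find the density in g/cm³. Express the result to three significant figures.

In a diamond cubic lattice, nearest neighbors lie along the body diagonal with √3·a = 8r, giving a = 503.4 pm = 5.034 × 10^-8 cm.
With Z = 8, ρ = Z·M/(N_A·a³) = 8 × 129.7 / (6.022 × 10²³ × 1.276 × 10^-22) = 13.50 g/cm³.

13.5 g/cm³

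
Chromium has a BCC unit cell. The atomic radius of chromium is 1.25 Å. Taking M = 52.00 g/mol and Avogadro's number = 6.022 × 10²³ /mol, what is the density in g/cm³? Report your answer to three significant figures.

7.18 g/cm³

In a BCC lattice, atoms touch along the body diagonal, so √3·a = 4r, giving a = 2.887 Å = 2.887 × 10^-8 cm.
With Z = 2, ρ = Z·M/(N_A·a³) = 2 × 52.00 / (6.022 × 10²³ × 2.406 × 10^-23) = 7.179 g/cm³.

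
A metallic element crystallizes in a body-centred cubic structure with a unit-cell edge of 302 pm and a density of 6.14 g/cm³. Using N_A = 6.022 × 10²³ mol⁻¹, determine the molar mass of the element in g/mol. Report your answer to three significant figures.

50.9 g/mol

A BCC cell has Z = 2 atoms; a = 3.020 × 10^-8 cm.
M = ρ·N_A·a³/Z = 6.14 × 6.022 × 10²³ × 2.754 × 10^-23 / 2 = 50.9 g/mol.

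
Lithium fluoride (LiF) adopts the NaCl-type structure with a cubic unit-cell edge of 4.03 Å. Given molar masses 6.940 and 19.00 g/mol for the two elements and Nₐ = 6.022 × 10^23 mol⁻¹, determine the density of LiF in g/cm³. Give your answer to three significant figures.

The NaCl-type structure contains Z = 4 formula units per cell; M(LiF) = 6.940 + 19.00 = 25.94 g/mol.
a³ = (4.030 × 10^-8 cm)³ = 6.545 × 10^-23 cm³.
ρ = 4 × 25.94 / (6.022 × 10²³ × 6.545 × 10^-23) = 2.633 g/cm³.

2.63 g/cm³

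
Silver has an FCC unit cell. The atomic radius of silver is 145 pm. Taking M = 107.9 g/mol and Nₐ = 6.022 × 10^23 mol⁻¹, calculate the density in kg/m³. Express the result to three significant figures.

10400 kg/m³

In an FCC lattice, atoms touch along the face diagonal, so √2·a = 4r, giving a = 410.1 pm = 4.101 × 10^-8 cm.
With Z = 4, ρ = Z·M/(N_A·a³) = 4 × 107.9 / (6.022 × 10²³ × 6.898 × 10^-23) = 10.39 g/cm³ = 10400 kg/m³.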